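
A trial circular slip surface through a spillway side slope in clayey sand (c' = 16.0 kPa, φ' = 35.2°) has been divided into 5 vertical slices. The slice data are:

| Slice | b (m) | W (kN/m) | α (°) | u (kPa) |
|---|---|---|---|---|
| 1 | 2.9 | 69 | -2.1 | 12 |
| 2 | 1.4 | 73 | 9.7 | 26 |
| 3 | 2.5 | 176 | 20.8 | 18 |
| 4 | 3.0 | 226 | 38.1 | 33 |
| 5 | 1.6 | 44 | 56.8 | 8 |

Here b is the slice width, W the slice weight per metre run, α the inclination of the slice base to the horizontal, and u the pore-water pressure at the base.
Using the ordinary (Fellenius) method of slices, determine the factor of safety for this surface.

FS = 1.56

Ordinary method of slices: FS = Σ[c'·Δl_i + (W_i cosα_i − u_i·Δl_i)·tanφ'] / Σ W_i sinα_i, with Δl_i = b_i / cosα_i.
Slice 1: Δl = 2.9/cos(-2.1°) = 2.902 m; N'_1 = 69·cos(-2.1°) − 12·2.902 = 34.1; c'Δl = 46.43; W sinα = -2.5
Slice 2: Δl = 1.4/cos9.7° = 1.420 m; N'_2 = 73·cos9.7° − 26·1.420 = 35.0; c'Δl = 22.72; W sinα = 12.3
Slice 3: Δl = 2.5/cos20.8° = 2.674 m; N'_3 = 176·cos20.8° − 18·2.674 = 116.4; c'Δl = 42.79; W sinα = 62.5
Slice 4: Δl = 3.0/cos38.1° = 3.812 m; N'_4 = 226·cos38.1° − 33·3.812 = 52.0; c'Δl = 61.00; W sinα = 139.5
Slice 5: Δl = 1.6/cos56.8° = 2.922 m; N'_5 = 44·cos56.8° − 8·2.922 = 0.7; c'Δl = 46.75; W sinα = 36.8
Σc'Δl = 219.7 kN/m; ΣN' = 238.3 kN/m; ΣW sinα = 248.5 kN/m
Resisting = 219.7 + 238.3·tan35.2° = 219.7 + 168.1 = 387.8 kN/m
FS = 387.8 / 248.5 = 1.560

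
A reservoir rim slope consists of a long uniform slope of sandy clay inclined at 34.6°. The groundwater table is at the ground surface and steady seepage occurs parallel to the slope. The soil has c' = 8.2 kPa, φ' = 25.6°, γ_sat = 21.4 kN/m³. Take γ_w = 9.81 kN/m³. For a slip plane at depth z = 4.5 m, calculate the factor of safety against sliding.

With seepage parallel to the slope and the water table at the surface, the effective normal stress on the slip plane uses the buoyant unit weight γ' = γ_sat − γ_w while the driving shear stress uses γ_sat:
FS = [c' + γ' z cos²β tanφ'] / [γ_sat z sinβ cosβ]
γ' = 21.4 − 9.81 = 11.59 kN/m³
Numerator = 8.2 + 11.59·4.5·cos²34.6°·tan25.6° = 8.2 + 11.59·4.5·0.6776·0.4791 = 25.131 kPa
Denominator = 21.4·4.5·sin34.6°·cos34.6° = 21.4·4.5·0.5678·0.8231 = 45.012 kPa
FS = 25.131 / 45.012 = 0.558

FS = 0.56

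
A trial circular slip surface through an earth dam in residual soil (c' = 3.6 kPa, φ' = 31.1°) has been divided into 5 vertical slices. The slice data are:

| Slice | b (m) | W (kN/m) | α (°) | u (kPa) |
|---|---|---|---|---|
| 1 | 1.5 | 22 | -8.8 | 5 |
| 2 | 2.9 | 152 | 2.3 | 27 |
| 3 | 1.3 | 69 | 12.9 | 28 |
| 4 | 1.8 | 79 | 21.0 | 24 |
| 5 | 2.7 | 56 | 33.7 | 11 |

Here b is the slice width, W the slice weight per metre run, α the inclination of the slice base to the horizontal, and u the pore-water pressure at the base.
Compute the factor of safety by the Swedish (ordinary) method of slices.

Ordinary method of slices: FS = Σ[c'·Δl_i + (W_i cosα_i − u_i·Δl_i)·tanφ'] / Σ W_i sinα_i, with Δl_i = b_i / cosα_i.
Slice 1: Δl = 1.5/cos(-8.8°) = 1.518 m; N'_1 = 22·cos(-8.8°) − 5·1.518 = 14.2; c'Δl = 5.46; W sinα = -3.4
Slice 2: Δl = 2.9/cos2.3° = 2.902 m; N'_2 = 152·cos2.3° − 27·2.902 = 73.5; c'Δl = 10.45; W sinα = 6.1
Slice 3: Δl = 1.3/cos12.9° = 1.334 m; N'_3 = 69·cos12.9° − 28·1.334 = 29.9; c'Δl = 4.80; W sinα = 15.4
Slice 4: Δl = 1.8/cos21.0° = 1.928 m; N'_4 = 79·cos21.0° − 24·1.928 = 27.5; c'Δl = 6.94; W sinα = 28.3
Slice 5: Δl = 2.7/cos33.7° = 3.245 m; N'_5 = 56·cos33.7° − 11·3.245 = 10.9; c'Δl = 11.68; W sinα = 31.1
Σc'Δl = 39.3 kN/m; ΣN' = 156.0 kN/m; ΣW sinα = 77.5 kN/m
Resisting = 39.3 + 156.0·tan31.1° = 39.3 + 94.1 = 133.4 kN/m
FS = 133.4 / 77.5 = 1.721

FS = 1.72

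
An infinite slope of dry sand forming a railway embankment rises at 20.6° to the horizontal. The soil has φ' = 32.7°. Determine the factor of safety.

FS = 1.71

For a dry cohesionless infinite slope the factor of safety is FS = tanφ' / tanβ.
FS = tan32.7° / tan20.6° = 0.6420 / 0.3759 = 1.708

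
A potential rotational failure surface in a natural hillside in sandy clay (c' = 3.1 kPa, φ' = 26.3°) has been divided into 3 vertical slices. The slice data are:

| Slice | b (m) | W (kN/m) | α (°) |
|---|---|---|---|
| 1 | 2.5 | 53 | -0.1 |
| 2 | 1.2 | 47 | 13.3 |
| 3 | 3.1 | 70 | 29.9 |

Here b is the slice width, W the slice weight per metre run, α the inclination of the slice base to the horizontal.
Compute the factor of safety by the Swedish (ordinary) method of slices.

FS = 2.22

Ordinary method of slices: FS = Σ[c'·Δl_i + (W_i cosα_i)·tanφ'] / Σ W_i sinα_i, with Δl_i = b_i / cosα_i.
Slice 1: Δl = 2.5/cos(-0.1°) = 2.500 m; N'_1 = 53·cos(-0.1°) = 53.0; c'Δl = 7.75; W sinα = -0.1
Slice 2: Δl = 1.2/cos13.3° = 1.233 m; N'_2 = 47·cos13.3° = 45.7; c'Δl = 3.82; W sinα = 10.8
Slice 3: Δl = 3.1/cos29.9° = 3.576 m; N'_3 = 70·cos29.9° = 60.7; c'Δl = 11.09; W sinα = 34.9
Σc'Δl = 22.7 kN/m; ΣN' = 159.4 kN/m; ΣW sinα = 45.6 kN/m
Resisting = 22.7 + 159.4·tan26.3° = 22.7 + 78.8 = 101.4 kN/m
FS = 101.4 / 45.6 = 2.224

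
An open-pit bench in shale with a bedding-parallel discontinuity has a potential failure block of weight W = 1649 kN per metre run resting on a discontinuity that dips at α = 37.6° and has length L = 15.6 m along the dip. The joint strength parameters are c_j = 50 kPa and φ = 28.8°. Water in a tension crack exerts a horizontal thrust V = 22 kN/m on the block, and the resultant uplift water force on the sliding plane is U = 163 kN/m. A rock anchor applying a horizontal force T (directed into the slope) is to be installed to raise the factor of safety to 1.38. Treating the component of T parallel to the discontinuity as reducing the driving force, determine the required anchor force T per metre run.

T = 8 kN/m

Resolving forces along and normal to the sliding plane, with the horizontal anchor force T adding T·sinα to the effective normal force and T·cosα acting up the plane against the driving force:
FS = [c_jL + (W cosα − U − V sinα + T sinα) tanφ] / [W sinα + V cosα − T cosα]
Without the anchor: N' = 1130.1 kN/m, driving T_d = 1023.6 kN/m, resisting R = 50·15.6 + 1130.1·tan28.8° = 1401.3 kN/m, FS = 1.37.
Setting FS = 1.38 and solving for T:
1.38·(1023.6 − T cos37.6°) = 1401.3 + T sin37.6°·tan28.8°
T·(sin37.6°·tan28.8° + 1.38·cos37.6°) = 1.38·1023.6 − 1401.3
T·(0.6101·0.5498 + 1.38·0.7923) = 1412.5 − 1401.3 = 11.3
T·1.4288 = 11.3
T = 7.9 kN/m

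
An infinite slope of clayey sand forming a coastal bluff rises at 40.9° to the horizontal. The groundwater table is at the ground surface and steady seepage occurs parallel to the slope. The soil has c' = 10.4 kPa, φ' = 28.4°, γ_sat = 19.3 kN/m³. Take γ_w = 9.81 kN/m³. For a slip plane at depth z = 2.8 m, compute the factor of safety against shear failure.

FS = 0.70

With seepage parallel to the slope and the water table at the surface, the effective normal stress on the slip plane uses the buoyant unit weight γ' = γ_sat − γ_w while the driving shear stress uses γ_sat:
FS = [c' + γ' z cos²β tanφ'] / [γ_sat z sinβ cosβ]
γ' = 19.3 − 9.81 = 9.49 kN/m³
Numerator = 10.4 + 9.49·2.8·cos²40.9°·tan28.4° = 10.4 + 9.49·2.8·0.5713·0.5407 = 18.608 kPa
Denominator = 19.3·2.8·sin40.9°·cos40.9° = 19.3·2.8·0.6547·0.7559 = 26.744 kPa
FS = 18.608 / 26.744 = 0.696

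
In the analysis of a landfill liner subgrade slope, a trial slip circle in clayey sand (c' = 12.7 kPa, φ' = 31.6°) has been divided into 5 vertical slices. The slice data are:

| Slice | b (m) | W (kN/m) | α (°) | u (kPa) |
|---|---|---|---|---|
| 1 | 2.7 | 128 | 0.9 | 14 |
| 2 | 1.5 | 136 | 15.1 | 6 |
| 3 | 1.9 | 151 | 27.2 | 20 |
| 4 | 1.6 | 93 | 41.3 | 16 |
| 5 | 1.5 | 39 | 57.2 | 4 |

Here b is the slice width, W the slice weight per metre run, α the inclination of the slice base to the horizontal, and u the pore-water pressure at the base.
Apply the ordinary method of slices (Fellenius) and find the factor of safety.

Ordinary method of slices: FS = Σ[c'·Δl_i + (W_i cosα_i − u_i·Δl_i)·tanφ'] / Σ W_i sinα_i, with Δl_i = b_i / cosα_i.
Slice 1: Δl = 2.7/cos0.9° = 2.700 m; N'_1 = 128·cos0.9° − 14·2.700 = 90.2; c'Δl = 34.29; W sinα = 2.0
Slice 2: Δl = 1.5/cos15.1° = 1.554 m; N'_2 = 136·cos15.1° − 6·1.554 = 122.0; c'Δl = 19.73; W sinα = 35.4
Slice 3: Δl = 1.9/cos27.2° = 2.136 m; N'_3 = 151·cos27.2° − 20·2.136 = 91.6; c'Δl = 27.13; W sinα = 69.0
Slice 4: Δl = 1.6/cos41.3° = 2.130 m; N'_4 = 93·cos41.3° − 16·2.130 = 35.8; c'Δl = 27.05; W sinα = 61.4
Slice 5: Δl = 1.5/cos57.2° = 2.769 m; N'_5 = 39·cos57.2° − 4·2.769 = 10.1; c'Δl = 35.17; W sinα = 32.8
Σc'Δl = 143.4 kN/m; ΣN' = 349.6 kN/m; ΣW sinα = 200.6 kN/m
Resisting = 143.4 + 349.6·tan31.6° = 143.4 + 215.1 = 358.4 kN/m
FS = 358.4 / 200.6 = 1.787

FS = 1.79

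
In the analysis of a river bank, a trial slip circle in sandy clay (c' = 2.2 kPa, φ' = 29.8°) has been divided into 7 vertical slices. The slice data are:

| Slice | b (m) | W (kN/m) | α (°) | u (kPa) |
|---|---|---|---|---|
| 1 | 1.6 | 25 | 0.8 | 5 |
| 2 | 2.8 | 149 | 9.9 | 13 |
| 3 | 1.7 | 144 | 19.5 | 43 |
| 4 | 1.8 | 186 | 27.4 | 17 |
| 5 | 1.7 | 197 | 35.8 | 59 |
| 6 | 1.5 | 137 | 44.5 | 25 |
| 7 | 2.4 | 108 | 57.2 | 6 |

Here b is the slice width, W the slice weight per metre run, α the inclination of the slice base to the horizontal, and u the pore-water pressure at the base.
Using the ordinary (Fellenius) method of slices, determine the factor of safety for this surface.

FS = 0.61

Ordinary method of slices: FS = Σ[c'·Δl_i + (W_i cosα_i − u_i·Δl_i)·tanφ'] / Σ W_i sinα_i, with Δl_i = b_i / cosα_i.
Slice 1: Δl = 1.6/cos0.8° = 1.600 m; N'_1 = 25·cos0.8° − 5·1.600 = 17.0; c'Δl = 3.52; W sinα = 0.3
Slice 2: Δl = 2.8/cos9.9° = 2.842 m; N'_2 = 149·cos9.9° − 13·2.842 = 109.8; c'Δl = 6.25; W sinα = 25.6
Slice 3: Δl = 1.7/cos19.5° = 1.803 m; N'_3 = 144·cos19.5° − 43·1.803 = 58.2; c'Δl = 3.97; W sinα = 48.1
Slice 4: Δl = 1.8/cos27.4° = 2.027 m; N'_4 = 186·cos27.4° − 17·2.027 = 130.7; c'Δl = 4.46; W sinα = 85.6
Slice 5: Δl = 1.7/cos35.8° = 2.096 m; N'_5 = 197·cos35.8° − 59·2.096 = 36.1; c'Δl = 4.61; W sinα = 115.2
Slice 6: Δl = 1.5/cos44.5° = 2.103 m; N'_6 = 137·cos44.5° − 25·2.103 = 45.1; c'Δl = 4.63; W sinα = 96.0
Slice 7: Δl = 2.4/cos57.2° = 4.430 m; N'_7 = 108·cos57.2° − 6·4.430 = 31.9; c'Δl = 9.75; W sinα = 90.8
Σc'Δl = 37.2 kN/m; ΣN' = 428.9 kN/m; ΣW sinα = 461.7 kN/m
Resisting = 37.2 + 428.9·tan29.8° = 37.2 + 245.6 = 282.8 kN/m
FS = 282.8 / 461.7 = 0.613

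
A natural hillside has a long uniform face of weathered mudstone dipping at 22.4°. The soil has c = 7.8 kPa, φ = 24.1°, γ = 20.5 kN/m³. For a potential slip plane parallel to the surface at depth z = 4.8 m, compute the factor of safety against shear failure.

For an infinite slope with a slip plane parallel to the surface (no pore pressure): FS = [c + γz cos²β tanφ] / [γz sinβ cosβ].
γz = 20.5·4.8 = 98.40 kN/m²
Numerator = 7.8 + 98.40·cos²22.4°·tan24.1° = 7.8 + 98.40·0.8548·0.4473 = 45.425 kPa
Denominator = 98.40·sin22.4°·cos22.4° = 98.40·0.3811·0.9245 = 34.668 kPa
FS = 45.425 / 34.668 = 1.310

FS = 1.31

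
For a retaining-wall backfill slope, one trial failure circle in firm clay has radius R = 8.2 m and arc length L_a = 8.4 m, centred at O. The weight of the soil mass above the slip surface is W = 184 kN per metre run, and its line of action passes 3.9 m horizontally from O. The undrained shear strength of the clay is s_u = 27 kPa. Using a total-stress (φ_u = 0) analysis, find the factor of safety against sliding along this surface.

FS = 2.59

Taking moments about the centre O, the resisting moment is provided by the undrained shear strength acting along the arc:
M_R = s_u·L_a·R = 27·8.40·8.2 = 1859.8 kN·m/m
M_D = W·d = 184·3.9 = 717.6 kN·m/m
FS = M_R / M_D = 1859.8 / 717.6 = 2.592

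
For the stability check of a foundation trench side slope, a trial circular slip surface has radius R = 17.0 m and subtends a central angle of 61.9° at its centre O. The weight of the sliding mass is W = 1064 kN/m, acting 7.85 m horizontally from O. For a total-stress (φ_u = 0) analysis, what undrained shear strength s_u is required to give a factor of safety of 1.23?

s_u = 32.9 kPa

FS = s_u·L_a·R / (W·d), so s_u = FS·W·d / (L_a·R).
Arc length L_a = R·θ = 17.0·(61.9°·π/180) = 17.0·1.0804 = 18.37 m
s_u = 1.23·1064·7.85 / (18.37·17.0) = 10273.5 / 312.22 = 32.90 kPa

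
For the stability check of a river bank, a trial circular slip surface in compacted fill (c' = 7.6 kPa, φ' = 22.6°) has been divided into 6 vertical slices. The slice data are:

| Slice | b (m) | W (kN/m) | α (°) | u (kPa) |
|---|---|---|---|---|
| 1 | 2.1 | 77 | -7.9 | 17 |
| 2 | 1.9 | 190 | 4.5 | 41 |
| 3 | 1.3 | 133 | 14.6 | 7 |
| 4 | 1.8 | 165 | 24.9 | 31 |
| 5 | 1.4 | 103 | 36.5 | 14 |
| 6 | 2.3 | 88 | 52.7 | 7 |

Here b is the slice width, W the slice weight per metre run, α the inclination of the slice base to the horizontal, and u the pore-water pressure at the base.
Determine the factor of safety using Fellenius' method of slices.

Ordinary method of slices: FS = Σ[c'·Δl_i + (W_i cosα_i − u_i·Δl_i)·tanφ'] / Σ W_i sinα_i, with Δl_i = b_i / cosα_i.
Slice 1: Δl = 2.1/cos(-7.9°) = 2.120 m; N'_1 = 77·cos(-7.9°) − 17·2.120 = 40.2; c'Δl = 16.11; W sinα = -10.6
Slice 2: Δl = 1.9/cos4.5° = 1.906 m; N'_2 = 190·cos4.5° − 41·1.906 = 111.3; c'Δl = 14.48; W sinα = 14.9
Slice 3: Δl = 1.3/cos14.6° = 1.343 m; N'_3 = 133·cos14.6° − 7·1.343 = 119.3; c'Δl = 10.21; W sinα = 33.5
Slice 4: Δl = 1.8/cos24.9° = 1.984 m; N'_4 = 165·cos24.9° − 31·1.984 = 88.1; c'Δl = 15.08; W sinα = 69.5
Slice 5: Δl = 1.4/cos36.5° = 1.742 m; N'_5 = 103·cos36.5° − 14·1.742 = 58.4; c'Δl = 13.24; W sinα = 61.3
Slice 6: Δl = 2.3/cos52.7° = 3.795 m; N'_6 = 88·cos52.7° − 7·3.795 = 26.8; c'Δl = 28.85; W sinα = 70.0
Σc'Δl = 98.0 kN/m; ΣN' = 444.1 kN/m; ΣW sinα = 238.6 kN/m
Resisting = 98.0 + 444.1·tan22.6° = 98.0 + 184.9 = 282.8 kN/m
FS = 282.8 / 238.6 = 1.185

FS = 1.19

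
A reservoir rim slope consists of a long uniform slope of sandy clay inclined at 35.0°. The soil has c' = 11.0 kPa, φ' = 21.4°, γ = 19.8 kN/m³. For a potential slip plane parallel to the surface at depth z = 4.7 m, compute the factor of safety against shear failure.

For an infinite slope with a slip plane parallel to the surface (no pore pressure): FS = [c' + γz cos²β tanφ'] / [γz sinβ cosβ].
γz = 19.8·4.7 = 93.06 kN/m²
Numerator = 11.0 + 93.06·cos²35.0°·tan21.4° = 11.0 + 93.06·0.6710·0.3919 = 35.472 kPa
Denominator = 93.06·sin35.0°·cos35.0° = 93.06·0.5736·0.8192 = 43.724 kPa
FS = 35.472 / 43.724 = 0.811

FS = 0.81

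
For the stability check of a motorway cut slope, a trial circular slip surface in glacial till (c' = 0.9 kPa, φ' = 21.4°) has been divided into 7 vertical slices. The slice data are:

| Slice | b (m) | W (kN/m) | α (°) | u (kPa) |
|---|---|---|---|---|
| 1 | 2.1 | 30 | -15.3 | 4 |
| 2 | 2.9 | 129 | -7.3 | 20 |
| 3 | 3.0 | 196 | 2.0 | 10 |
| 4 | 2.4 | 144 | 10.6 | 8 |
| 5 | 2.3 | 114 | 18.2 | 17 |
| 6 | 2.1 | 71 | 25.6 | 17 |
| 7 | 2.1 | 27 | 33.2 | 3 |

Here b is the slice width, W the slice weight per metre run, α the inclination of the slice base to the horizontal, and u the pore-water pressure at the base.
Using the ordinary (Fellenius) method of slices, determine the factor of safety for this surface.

FS = 2.28

Ordinary method of slices: FS = Σ[c'·Δl_i + (W_i cosα_i − u_i·Δl_i)·tanφ'] / Σ W_i sinα_i, with Δl_i = b_i / cosα_i.
Slice 1: Δl = 2.1/cos(-15.3°) = 2.177 m; N'_1 = 30·cos(-15.3°) − 4·2.177 = 20.2; c'Δl = 1.96; W sinα = -7.9
Slice 2: Δl = 2.9/cos(-7.3°) = 2.924 m; N'_2 = 129·cos(-7.3°) − 20·2.924 = 69.5; c'Δl = 2.63; W sinα = -16.4
Slice 3: Δl = 3.0/cos2.0° = 3.002 m; N'_3 = 196·cos2.0° − 10·3.002 = 165.9; c'Δl = 2.70; W sinα = 6.8
Slice 4: Δl = 2.4/cos10.6° = 2.442 m; N'_4 = 144·cos10.6° − 8·2.442 = 122.0; c'Δl = 2.20; W sinα = 26.5
Slice 5: Δl = 2.3/cos18.2° = 2.421 m; N'_5 = 114·cos18.2° − 17·2.421 = 67.1; c'Δl = 2.18; W sinα = 35.6
Slice 6: Δl = 2.1/cos25.6° = 2.329 m; N'_6 = 71·cos25.6° − 17·2.329 = 24.4; c'Δl = 2.10; W sinα = 30.7
Slice 7: Δl = 2.1/cos33.2° = 2.510 m; N'_7 = 27·cos33.2° − 3·2.510 = 15.1; c'Δl = 2.26; W sinα = 14.8
Σc'Δl = 16.0 kN/m; ΣN' = 484.2 kN/m; ΣW sinα = 90.1 kN/m
Resisting = 16.0 + 484.2·tan21.4° = 16.0 + 189.8 = 205.8 kN/m
FS = 205.8 / 90.1 = 2.284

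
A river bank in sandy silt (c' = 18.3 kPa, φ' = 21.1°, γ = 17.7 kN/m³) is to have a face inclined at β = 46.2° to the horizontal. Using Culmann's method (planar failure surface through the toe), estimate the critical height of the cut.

H_c = 29.49 m

Culmann's analysis gives the critical failure plane at α_cr = (β + φ')/2 = (46.2 + 21.1)/2 = 33.7°, and the critical height
H_c = (4c'/γ) · sinβ cosφ' / [1 − cos(β − φ')]
    = (4·18.3/17.7) · sin46.2°·cos21.1° / [1 − cos(25.1°)]
    = 4.136 · 0.7218·0.9330 / [1 − 0.9056]
    = 4.136 · 0.6734 / 0.0944
    = 29.49 m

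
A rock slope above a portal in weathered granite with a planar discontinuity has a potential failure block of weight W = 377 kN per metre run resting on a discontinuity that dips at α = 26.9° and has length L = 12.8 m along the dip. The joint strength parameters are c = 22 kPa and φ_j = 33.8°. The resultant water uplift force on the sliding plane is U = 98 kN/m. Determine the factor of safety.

Resolving the block weight along and normal to the plane and applying the Mohr–Coulomb strength on the joint:
N' = W cosα − U = 377·cos26.9° − 98 = 238.2 kN/m
Driving force T = W sinα = 377·sin26.9° = 170.6 kN/m
Resisting force R = c·L + N'·tanφ_j = 22·12.8 + 238.2·tan33.8° = 281.6 + 159.5 = 441.1 kN/m
FS = R / T = 441.1 / 170.6 = 2.586

FS = 2.59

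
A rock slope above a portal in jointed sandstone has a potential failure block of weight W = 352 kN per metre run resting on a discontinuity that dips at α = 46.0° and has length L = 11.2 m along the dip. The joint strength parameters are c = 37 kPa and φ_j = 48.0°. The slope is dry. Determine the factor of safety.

Resolving the block weight along and normal to the plane and applying the Mohr–Coulomb strength on the joint:
N' = W cosα = 352·cos46.0° = 244.5 kN/m
Driving force T = W sinα = 352·sin46.0° = 253.2 kN/m
Resisting force R = c·L + N'·tanφ_j = 37·11.2 + 244.5·tan48.0° = 414.4 + 271.6 = 686.0 kN/m
FS = R / T = 686.0 / 253.2 = 2.709

FS = 2.71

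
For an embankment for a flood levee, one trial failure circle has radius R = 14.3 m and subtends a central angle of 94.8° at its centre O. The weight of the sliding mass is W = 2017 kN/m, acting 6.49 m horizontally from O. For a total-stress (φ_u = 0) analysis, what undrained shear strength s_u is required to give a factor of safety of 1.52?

FS = s_u·L_a·R / (W·d), so s_u = FS·W·d / (L_a·R).
Arc length L_a = R·θ = 14.3·(94.8°·π/180) = 14.3·1.6546 = 23.66 m
s_u = 1.52·2017·6.49 / (23.66·14.3) = 19897.3 / 338.34 = 58.81 kPa

s_u = 58.8 kPa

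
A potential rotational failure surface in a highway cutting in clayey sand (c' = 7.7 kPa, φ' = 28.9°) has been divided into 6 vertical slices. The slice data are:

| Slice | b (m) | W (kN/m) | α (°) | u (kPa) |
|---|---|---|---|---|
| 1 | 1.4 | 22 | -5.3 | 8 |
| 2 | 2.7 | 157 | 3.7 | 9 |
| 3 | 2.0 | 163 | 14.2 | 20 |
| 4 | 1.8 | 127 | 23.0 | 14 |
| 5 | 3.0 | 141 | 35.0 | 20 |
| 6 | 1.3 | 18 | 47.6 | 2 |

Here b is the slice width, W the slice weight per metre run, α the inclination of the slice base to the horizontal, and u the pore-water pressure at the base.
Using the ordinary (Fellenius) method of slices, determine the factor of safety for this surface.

Ordinary method of slices: FS = Σ[c'·Δl_i + (W_i cosα_i − u_i·Δl_i)·tanφ'] / Σ W_i sinα_i, with Δl_i = b_i / cosα_i.
Slice 1: Δl = 1.4/cos(-5.3°) = 1.406 m; N'_1 = 22·cos(-5.3°) − 8·1.406 = 10.7; c'Δl = 10.83; W sinα = -2.0
Slice 2: Δl = 2.7/cos3.7° = 2.706 m; N'_2 = 157·cos3.7° − 9·2.706 = 132.3; c'Δl = 20.83; W sinα = 10.1
Slice 3: Δl = 2.0/cos14.2° = 2.063 m; N'_3 = 163·cos14.2° − 20·2.063 = 116.8; c'Δl = 15.89; W sinα = 40.0
Slice 4: Δl = 1.8/cos23.0° = 1.955 m; N'_4 = 127·cos23.0° − 14·1.955 = 89.5; c'Δl = 15.06; W sinα = 49.6
Slice 5: Δl = 3.0/cos35.0° = 3.662 m; N'_5 = 141·cos35.0° − 20·3.662 = 42.3; c'Δl = 28.20; W sinα = 80.9
Slice 6: Δl = 1.3/cos47.6° = 1.928 m; N'_6 = 18·cos47.6° − 2·1.928 = 8.3; c'Δl = 14.84; W sinα = 13.3
Σc'Δl = 105.6 kN/m; ΣN' = 399.8 kN/m; ΣW sinα = 191.9 kN/m
Resisting = 105.6 + 399.8·tan28.9° = 105.6 + 220.7 = 326.3 kN/m
FS = 326.3 / 191.9 = 1.701

FS = 1.70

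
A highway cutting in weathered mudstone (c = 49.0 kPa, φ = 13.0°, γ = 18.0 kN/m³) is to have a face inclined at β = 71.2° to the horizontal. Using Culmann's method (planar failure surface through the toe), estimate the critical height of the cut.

H_c = 21.23 m

Culmann's analysis gives the critical failure plane at α_cr = (β + φ)/2 = (71.2 + 13.0)/2 = 42.1°, and the critical height
H_c = (4c/γ) · sinβ cosφ / [1 − cos(β − φ)]
    = (4·49.0/18.0) · sin71.2°·cos13.0° / [1 − cos(58.2°)]
    = 10.889 · 0.9466·0.9744 / [1 − 0.5270]
    = 10.889 · 0.9224 / 0.4730
    = 21.23 m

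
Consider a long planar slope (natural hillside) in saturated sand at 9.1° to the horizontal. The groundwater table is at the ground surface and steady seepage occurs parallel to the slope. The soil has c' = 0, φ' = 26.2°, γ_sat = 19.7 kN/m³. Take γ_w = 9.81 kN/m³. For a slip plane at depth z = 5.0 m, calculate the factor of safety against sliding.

FS = 1.54

With seepage parallel to the slope and the water table at the surface, the effective normal stress on the slip plane uses the buoyant unit weight γ' = γ_sat − γ_w while the driving shear stress uses γ_sat:
FS = [c' + γ' z cos²β tanφ'] / [γ_sat z sinβ cosβ]
(For c' = 0 this reduces to FS = (γ'/γ_sat)·tanφ'/tanβ.)
γ' = 19.7 − 9.81 = 9.89 kN/m³
Numerator = 0.0 + 9.89·5.0·cos²9.1°·tan26.2° = 0.0 + 9.89·5.0·0.9750·0.4921 = 23.724 kPa
Denominator = 19.7·5.0·sin9.1°·cos9.1° = 19.7·5.0·0.1582·0.9874 = 15.382 kPa
FS = 23.724 / 15.382 = 1.542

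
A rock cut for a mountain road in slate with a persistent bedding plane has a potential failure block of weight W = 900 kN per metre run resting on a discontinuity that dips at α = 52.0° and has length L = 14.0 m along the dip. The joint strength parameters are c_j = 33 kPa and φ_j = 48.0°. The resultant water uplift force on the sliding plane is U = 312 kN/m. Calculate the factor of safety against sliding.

Resolving the block weight along and normal to the plane and applying the Mohr–Coulomb strength on the joint:
N' = W cosα − U = 900·cos52.0° − 312 = 242.1 kN/m
Driving force T = W sinα = 900·sin52.0° = 709.2 kN/m
Resisting force R = c_j·L + N'·tanφ_j = 33·14.0 + 242.1·tan48.0° = 462.0 + 268.9 = 730.9 kN/m
FS = R / T = 730.9 / 709.2 = 1.031

FS = 1.03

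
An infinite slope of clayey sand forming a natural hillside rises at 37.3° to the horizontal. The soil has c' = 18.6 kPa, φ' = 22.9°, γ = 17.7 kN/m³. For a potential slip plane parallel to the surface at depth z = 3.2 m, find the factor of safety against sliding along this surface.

For an infinite slope with a slip plane parallel to the surface (no pore pressure): FS = [c' + γz cos²β tanφ'] / [γz sinβ cosβ].
γz = 17.7·3.2 = 56.64 kN/m²
Numerator = 18.6 + 56.64·cos²37.3°·tan22.9° = 18.6 + 56.64·0.6328·0.4224 = 33.740 kPa
Denominator = 56.64·sin37.3°·cos37.3° = 56.64·0.6060·0.7955 = 27.303 kPa
FS = 33.740 / 27.303 = 1.236

FS = 1.24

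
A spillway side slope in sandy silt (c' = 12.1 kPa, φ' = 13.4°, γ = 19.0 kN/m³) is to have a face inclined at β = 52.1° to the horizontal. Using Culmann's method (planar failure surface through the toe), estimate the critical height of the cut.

H_c = 8.91 m

Culmann's analysis gives the critical failure plane at α_cr = (β + φ')/2 = (52.1 + 13.4)/2 = 32.8°, and the critical height
H_c = (4c'/γ) · sinβ cosφ' / [1 − cos(β − φ')]
    = (4·12.1/19.0) · sin52.1°·cos13.4° / [1 − cos(38.7°)]
    = 2.547 · 0.7891·0.9728 / [1 − 0.7804]
    = 2.547 · 0.7676 / 0.2196
    = 8.91 m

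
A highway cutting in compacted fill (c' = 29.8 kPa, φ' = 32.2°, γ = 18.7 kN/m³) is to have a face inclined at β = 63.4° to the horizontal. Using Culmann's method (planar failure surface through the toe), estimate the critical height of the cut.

Culmann's analysis gives the critical failure plane at α_cr = (β + φ')/2 = (63.4 + 32.2)/2 = 47.8°, and the critical height
H_c = (4c'/γ) · sinβ cosφ' / [1 − cos(β − φ')]
    = (4·29.8/18.7) · sin63.4°·cos32.2° / [1 − cos(31.2°)]
    = 6.374 · 0.8942·0.8462 / [1 − 0.8554]
    = 6.374 · 0.7566 / 0.1446
    = 33.35 m

H_c = 33.35 m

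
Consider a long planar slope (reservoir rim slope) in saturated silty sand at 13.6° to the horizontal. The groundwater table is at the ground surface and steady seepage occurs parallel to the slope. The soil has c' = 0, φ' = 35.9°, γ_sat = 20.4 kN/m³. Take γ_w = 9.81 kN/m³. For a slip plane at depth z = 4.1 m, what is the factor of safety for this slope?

FS = 1.55

With seepage parallel to the slope and the water table at the surface, the effective normal stress on the slip plane uses the buoyant unit weight γ' = γ_sat − γ_w while the driving shear stress uses γ_sat:
FS = [c' + γ' z cos²β tanφ'] / [γ_sat z sinβ cosβ]
(For c' = 0 this reduces to FS = (γ'/γ_sat)·tanφ'/tanβ.)
γ' = 20.4 − 9.81 = 10.59 kN/m³
Numerator = 0.0 + 10.59·4.1·cos²13.6°·tan35.9° = 0.0 + 10.59·4.1·0.9447·0.7239 = 29.692 kPa
Denominator = 20.4·4.1·sin13.6°·cos13.6° = 20.4·4.1·0.2351·0.9720 = 19.116 kPa
FS = 29.692 / 19.116 = 1.553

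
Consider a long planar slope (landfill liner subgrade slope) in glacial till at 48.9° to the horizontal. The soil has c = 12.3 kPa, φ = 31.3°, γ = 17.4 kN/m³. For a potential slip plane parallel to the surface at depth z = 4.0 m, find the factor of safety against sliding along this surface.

FS = 0.89

For an infinite slope with a slip plane parallel to the surface (no pore pressure): FS = [c + γz cos²β tanφ] / [γz sinβ cosβ].
γz = 17.4·4.0 = 69.60 kN/m²
Numerator = 12.3 + 69.60·cos²48.9°·tan31.3° = 12.3 + 69.60·0.4321·0.6080 = 30.587 kPa
Denominator = 69.60·sin48.9°·cos48.9° = 69.60·0.7536·0.6574 = 34.478 kPa
FS = 30.587 / 34.478 = 0.887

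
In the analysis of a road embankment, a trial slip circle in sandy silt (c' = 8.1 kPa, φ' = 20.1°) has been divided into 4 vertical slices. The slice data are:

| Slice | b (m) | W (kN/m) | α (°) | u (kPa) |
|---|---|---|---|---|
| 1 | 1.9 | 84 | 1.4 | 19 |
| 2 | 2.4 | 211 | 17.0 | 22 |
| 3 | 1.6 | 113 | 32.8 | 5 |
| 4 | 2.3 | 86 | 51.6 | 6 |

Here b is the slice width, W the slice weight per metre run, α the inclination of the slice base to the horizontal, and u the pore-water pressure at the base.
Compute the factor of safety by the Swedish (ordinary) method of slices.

FS = 1.01

Ordinary method of slices: FS = Σ[c'·Δl_i + (W_i cosα_i − u_i·Δl_i)·tanφ'] / Σ W_i sinα_i, with Δl_i = b_i / cosα_i.
Slice 1: Δl = 1.9/cos1.4° = 1.901 m; N'_1 = 84·cos1.4° − 19·1.901 = 47.9; c'Δl = 15.39; W sinα = 2.1
Slice 2: Δl = 2.4/cos17.0° = 2.510 m; N'_2 = 211·cos17.0° − 22·2.510 = 146.6; c'Δl = 20.33; W sinα = 61.7
Slice 3: Δl = 1.6/cos32.8° = 1.903 m; N'_3 = 113·cos32.8° − 5·1.903 = 85.5; c'Δl = 15.42; W sinα = 61.2
Slice 4: Δl = 2.3/cos51.6° = 3.703 m; N'_4 = 86·cos51.6° − 6·3.703 = 31.2; c'Δl = 29.99; W sinα = 67.4
Σc'Δl = 81.1 kN/m; ΣN' = 311.1 kN/m; ΣW sinα = 192.4 kN/m
Resisting = 81.1 + 311.1·tan20.1° = 81.1 + 113.8 = 195.0 kN/m
FS = 195.0 / 192.4 = 1.014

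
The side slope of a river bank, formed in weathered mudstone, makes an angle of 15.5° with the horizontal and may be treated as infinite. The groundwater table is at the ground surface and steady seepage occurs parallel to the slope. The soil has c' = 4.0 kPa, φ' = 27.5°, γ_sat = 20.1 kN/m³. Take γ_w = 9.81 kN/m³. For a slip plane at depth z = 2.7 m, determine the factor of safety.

With seepage parallel to the slope and the water table at the surface, the effective normal stress on the slip plane uses the buoyant unit weight γ' = γ_sat − γ_w while the driving shear stress uses γ_sat:
FS = [c' + γ' z cos²β tanφ'] / [γ_sat z sinβ cosβ]
γ' = 20.1 − 9.81 = 10.29 kN/m³
Numerator = 4.0 + 10.29·2.7·cos²15.5°·tan27.5° = 4.0 + 10.29·2.7·0.9286·0.5206 = 17.430 kPa
Denominator = 20.1·2.7·sin15.5°·cos15.5° = 20.1·2.7·0.2672·0.9636 = 13.976 kPa
FS = 17.430 / 13.976 = 1.247

FS = 1.25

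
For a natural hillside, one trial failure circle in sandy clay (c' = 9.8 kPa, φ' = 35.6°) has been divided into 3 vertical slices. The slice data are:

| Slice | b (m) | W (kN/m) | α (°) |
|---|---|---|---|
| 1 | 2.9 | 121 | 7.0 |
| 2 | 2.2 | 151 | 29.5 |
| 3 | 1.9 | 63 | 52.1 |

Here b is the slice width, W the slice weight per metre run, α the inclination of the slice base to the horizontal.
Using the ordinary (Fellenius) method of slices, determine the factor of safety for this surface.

FS = 2.10

Ordinary method of slices: FS = Σ[c'·Δl_i + (W_i cosα_i)·tanφ'] / Σ W_i sinα_i, with Δl_i = b_i / cosα_i.
Slice 1: Δl = 2.9/cos7.0° = 2.922 m; N'_1 = 121·cos7.0° = 120.1; c'Δl = 28.63; W sinα = 14.7
Slice 2: Δl = 2.2/cos29.5° = 2.528 m; N'_2 = 151·cos29.5° = 131.4; c'Δl = 24.77; W sinα = 74.4
Slice 3: Δl = 1.9/cos52.1° = 3.093 m; N'_3 = 63·cos52.1° = 38.7; c'Δl = 30.31; W sinα = 49.7
Σc'Δl = 83.7 kN/m; ΣN' = 290.2 kN/m; ΣW sinα = 138.8 kN/m
Resisting = 83.7 + 290.2·tan35.6° = 83.7 + 207.8 = 291.5 kN/m
FS = 291.5 / 138.8 = 2.100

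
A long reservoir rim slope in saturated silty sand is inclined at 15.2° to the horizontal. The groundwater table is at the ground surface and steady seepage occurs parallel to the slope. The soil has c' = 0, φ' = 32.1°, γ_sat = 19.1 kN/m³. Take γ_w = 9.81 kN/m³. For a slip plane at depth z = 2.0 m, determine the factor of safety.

With seepage parallel to the slope and the water table at the surface, the effective normal stress on the slip plane uses the buoyant unit weight γ' = γ_sat − γ_w while the driving shear stress uses γ_sat:
FS = [c' + γ' z cos²β tanφ'] / [γ_sat z sinβ cosβ]
(For c' = 0 this reduces to FS = (γ'/γ_sat)·tanφ'/tanβ.)
γ' = 19.1 − 9.81 = 9.29 kN/m³
Numerator = 0.0 + 9.29·2.0·cos²15.2°·tan32.1° = 0.0 + 9.29·2.0·0.9313·0.6273 = 10.854 kPa
Denominator = 19.1·2.0·sin15.2°·cos15.2° = 19.1·2.0·0.2622·0.9650 = 9.665 kPa
FS = 10.854 / 9.665 = 1.123

FS = 1.12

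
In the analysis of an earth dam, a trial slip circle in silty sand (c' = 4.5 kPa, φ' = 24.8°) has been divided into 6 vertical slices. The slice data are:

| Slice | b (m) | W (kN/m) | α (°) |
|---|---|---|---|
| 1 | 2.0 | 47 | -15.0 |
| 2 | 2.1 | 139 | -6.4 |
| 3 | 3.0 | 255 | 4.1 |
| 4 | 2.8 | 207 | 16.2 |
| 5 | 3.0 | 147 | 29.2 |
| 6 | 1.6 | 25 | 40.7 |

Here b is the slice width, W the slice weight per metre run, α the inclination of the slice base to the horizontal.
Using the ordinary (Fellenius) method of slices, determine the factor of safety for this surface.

FS = 3.17

Ordinary method of slices: FS = Σ[c'·Δl_i + (W_i cosα_i)·tanφ'] / Σ W_i sinα_i, with Δl_i = b_i / cosα_i.
Slice 1: Δl = 2.0/cos(-15.0°) = 2.071 m; N'_1 = 47·cos(-15.0°) = 45.4; c'Δl = 9.32; W sinα = -12.2
Slice 2: Δl = 2.1/cos(-6.4°) = 2.113 m; N'_2 = 139·cos(-6.4°) = 138.1; c'Δl = 9.51; W sinα = -15.5
Slice 3: Δl = 3.0/cos4.1° = 3.008 m; N'_3 = 255·cos4.1° = 254.3; c'Δl = 13.53; W sinα = 18.2
Slice 4: Δl = 2.8/cos16.2° = 2.916 m; N'_4 = 207·cos16.2° = 198.8; c'Δl = 13.12; W sinα = 57.8
Slice 5: Δl = 3.0/cos29.2° = 3.437 m; N'_5 = 147·cos29.2° = 128.3; c'Δl = 15.47; W sinα = 71.7
Slice 6: Δl = 1.6/cos40.7° = 2.110 m; N'_6 = 25·cos40.7° = 19.0; c'Δl = 9.50; W sinα = 16.3
Σc'Δl = 70.4 kN/m; ΣN' = 783.9 kN/m; ΣW sinα = 136.3 kN/m
Resisting = 70.4 + 783.9·tan24.8° = 70.4 + 362.2 = 432.7 kN/m
FS = 432.7 / 136.3 = 3.173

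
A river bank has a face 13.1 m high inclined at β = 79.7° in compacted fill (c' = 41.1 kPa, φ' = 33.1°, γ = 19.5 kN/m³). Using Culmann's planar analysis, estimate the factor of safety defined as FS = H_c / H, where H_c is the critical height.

H_c = (4c'/γ) · sinβ cosφ' / [1 − cos(β − φ')]
    = (4·41.1/19.5) · sin79.7°·cos33.1° / [1 − cos46.6°]
    = 8.431 · 0.8242 / 0.3129 = 22.21 m
FS = H_c / H = 22.21 / 13.1 = 1.695

FS = 1.70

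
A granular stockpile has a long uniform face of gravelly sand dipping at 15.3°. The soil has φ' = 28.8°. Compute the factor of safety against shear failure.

FS = 2.01

For a dry cohesionless infinite slope the factor of safety is FS = tanφ' / tanβ.
FS = tan28.8° / tan15.3° = 0.5498 / 0.2736 = 2.010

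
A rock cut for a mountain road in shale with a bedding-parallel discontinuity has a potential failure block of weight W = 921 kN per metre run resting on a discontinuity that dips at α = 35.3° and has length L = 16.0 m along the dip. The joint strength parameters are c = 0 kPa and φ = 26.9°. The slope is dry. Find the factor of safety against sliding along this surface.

FS = 0.72

Resolving the block weight along and normal to the plane and applying the Mohr–Coulomb strength on the joint:
N' = W cosα = 921·cos35.3° = 751.7 kN/m
Driving force T = W sinα = 921·sin35.3° = 532.2 kN/m
Resisting force R = c·L + N'·tanφ = 0·16.0 + 751.7·tan26.9° = 0.0 + 381.3 = 381.3 kN/m
FS = R / T = 381.3 / 532.2 = 0.717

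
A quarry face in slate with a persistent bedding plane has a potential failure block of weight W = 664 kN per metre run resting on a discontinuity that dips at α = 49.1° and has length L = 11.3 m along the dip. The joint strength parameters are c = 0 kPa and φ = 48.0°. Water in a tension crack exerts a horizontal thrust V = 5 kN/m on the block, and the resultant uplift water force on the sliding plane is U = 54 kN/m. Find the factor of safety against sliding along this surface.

Resolving the block weight along and normal to the plane and applying the Mohr–Coulomb strength on the joint:
N' = W cosα − U − V sinα = 664·cos49.1° − 54 − 5·sin49.1° = 377.0 kN/m
Driving force T = W sinα + V cosα = 664·sin49.1° + 5·cos49.1° = 505.2 kN/m
Resisting force R = c·L + N'·tanφ = 0·11.3 + 377.0·tan48.0° = 0.0 + 418.7 = 418.7 kN/m
FS = R / T = 418.7 / 505.2 = 0.829

FS = 0.83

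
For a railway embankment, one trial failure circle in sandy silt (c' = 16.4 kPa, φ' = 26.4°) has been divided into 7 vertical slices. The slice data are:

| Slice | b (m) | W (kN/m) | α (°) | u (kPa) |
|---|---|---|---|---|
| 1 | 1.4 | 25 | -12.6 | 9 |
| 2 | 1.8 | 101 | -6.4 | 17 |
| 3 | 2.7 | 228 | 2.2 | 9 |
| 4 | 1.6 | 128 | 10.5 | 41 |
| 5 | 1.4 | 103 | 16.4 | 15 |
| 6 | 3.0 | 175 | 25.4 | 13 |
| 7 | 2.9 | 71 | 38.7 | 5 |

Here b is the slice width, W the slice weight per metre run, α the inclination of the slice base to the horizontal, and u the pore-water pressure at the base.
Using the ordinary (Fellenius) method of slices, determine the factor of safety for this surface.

Ordinary method of slices: FS = Σ[c'·Δl_i + (W_i cosα_i − u_i·Δl_i)·tanφ'] / Σ W_i sinα_i, with Δl_i = b_i / cosα_i.
Slice 1: Δl = 1.4/cos(-12.6°) = 1.435 m; N'_1 = 25·cos(-12.6°) − 9·1.435 = 11.5; c'Δl = 23.53; W sinα = -5.5
Slice 2: Δl = 1.8/cos(-6.4°) = 1.811 m; N'_2 = 101·cos(-6.4°) − 17·1.811 = 69.6; c'Δl = 29.71; W sinα = -11.3
Slice 3: Δl = 2.7/cos2.2° = 2.702 m; N'_3 = 228·cos2.2° − 9·2.702 = 203.5; c'Δl = 44.31; W sinα = 8.8
Slice 4: Δl = 1.6/cos10.5° = 1.627 m; N'_4 = 128·cos10.5° − 41·1.627 = 59.1; c'Δl = 26.69; W sinα = 23.3
Slice 5: Δl = 1.4/cos16.4° = 1.459 m; N'_5 = 103·cos16.4° − 15·1.459 = 76.9; c'Δl = 23.93; W sinα = 29.1
Slice 6: Δl = 3.0/cos25.4° = 3.321 m; N'_6 = 175·cos25.4° − 13·3.321 = 114.9; c'Δl = 54.46; W sinα = 75.1
Slice 7: Δl = 2.9/cos38.7° = 3.716 m; N'_7 = 71·cos38.7° − 5·3.716 = 36.8; c'Δl = 60.94; W sinα = 44.4
Σc'Δl = 263.6 kN/m; ΣN' = 572.4 kN/m; ΣW sinα = 163.9 kN/m
Resisting = 263.6 + 572.4·tan26.4° = 263.6 + 284.1 = 547.7 kN/m
FS = 547.7 / 163.9 = 3.342

FS = 3.34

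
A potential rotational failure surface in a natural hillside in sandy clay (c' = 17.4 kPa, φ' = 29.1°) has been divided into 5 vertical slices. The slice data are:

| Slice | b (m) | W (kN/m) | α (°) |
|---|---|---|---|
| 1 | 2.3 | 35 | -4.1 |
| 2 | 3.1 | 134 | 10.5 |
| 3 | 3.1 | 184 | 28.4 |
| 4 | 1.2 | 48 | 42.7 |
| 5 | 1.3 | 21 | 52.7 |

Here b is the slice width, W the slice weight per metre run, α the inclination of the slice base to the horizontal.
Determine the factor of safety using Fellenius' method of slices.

FS = 2.72

Ordinary method of slices: FS = Σ[c'·Δl_i + (W_i cosα_i)·tanφ'] / Σ W_i sinα_i, with Δl_i = b_i / cosα_i.
Slice 1: Δl = 2.3/cos(-4.1°) = 2.306 m; N'_1 = 35·cos(-4.1°) = 34.9; c'Δl = 40.12; W sinα = -2.5
Slice 2: Δl = 3.1/cos10.5° = 3.153 m; N'_2 = 134·cos10.5° = 131.8; c'Δl = 54.86; W sinα = 24.4
Slice 3: Δl = 3.1/cos28.4° = 3.524 m; N'_3 = 184·cos28.4° = 161.9; c'Δl = 61.32; W sinα = 87.5
Slice 4: Δl = 1.2/cos42.7° = 1.633 m; N'_4 = 48·cos42.7° = 35.3; c'Δl = 28.41; W sinα = 32.6
Slice 5: Δl = 1.3/cos52.7° = 2.145 m; N'_5 = 21·cos52.7° = 12.7; c'Δl = 37.33; W sinα = 16.7
Σc'Δl = 222.0 kN/m; ΣN' = 376.5 kN/m; ΣW sinα = 158.7 kN/m
Resisting = 222.0 + 376.5·tan29.1° = 222.0 + 209.6 = 431.6 kN/m
FS = 431.6 / 158.7 = 2.720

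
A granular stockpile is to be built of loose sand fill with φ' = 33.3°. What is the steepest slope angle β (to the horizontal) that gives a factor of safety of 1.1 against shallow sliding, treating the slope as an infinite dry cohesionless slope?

For an infinite dry cohesionless slope FS = tanφ'/tanβ, so tanβ = tanφ' / FS.
tanβ = tan33.3° / 1.1 = 0.6569 / 1.1 = 0.5972
β = arctan(0.5972) = 30.84°

β = 30.8°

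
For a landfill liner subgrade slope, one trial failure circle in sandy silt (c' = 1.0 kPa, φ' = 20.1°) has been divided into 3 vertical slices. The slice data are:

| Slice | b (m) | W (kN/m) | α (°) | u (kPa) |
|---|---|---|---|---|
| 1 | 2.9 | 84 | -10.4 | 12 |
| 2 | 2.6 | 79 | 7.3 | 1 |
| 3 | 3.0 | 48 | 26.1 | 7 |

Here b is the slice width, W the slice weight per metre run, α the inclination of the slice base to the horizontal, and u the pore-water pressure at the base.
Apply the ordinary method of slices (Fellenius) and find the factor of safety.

FS = 3.82

Ordinary method of slices: FS = Σ[c'·Δl_i + (W_i cosα_i − u_i·Δl_i)·tanφ'] / Σ W_i sinα_i, with Δl_i = b_i / cosα_i.
Slice 1: Δl = 2.9/cos(-10.4°) = 2.948 m; N'_1 = 84·cos(-10.4°) − 12·2.948 = 47.2; c'Δl = 2.95; W sinα = -15.2
Slice 2: Δl = 2.6/cos7.3° = 2.621 m; N'_2 = 79·cos7.3° − 1·2.621 = 75.7; c'Δl = 2.62; W sinα = 10.0
Slice 3: Δl = 3.0/cos26.1° = 3.341 m; N'_3 = 48·cos26.1° − 7·3.341 = 19.7; c'Δl = 3.34; W sinα = 21.1
Σc'Δl = 8.9 kN/m; ΣN' = 142.7 kN/m; ΣW sinα = 16.0 kN/m
Resisting = 8.9 + 142.7·tan20.1° = 8.9 + 52.2 = 61.1 kN/m
FS = 61.1 / 16.0 = 3.823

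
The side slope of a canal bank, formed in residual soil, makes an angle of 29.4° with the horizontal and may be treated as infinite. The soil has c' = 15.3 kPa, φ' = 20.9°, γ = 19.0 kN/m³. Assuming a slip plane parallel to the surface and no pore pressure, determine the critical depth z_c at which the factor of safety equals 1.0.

Setting FS = 1.00 in FS = [c' + γz cos²β tanφ'] / [γz sinβ cosβ] and solving for z:
z = c' / [γ cosβ (FS·sinβ − cosβ·tanφ')]
  = 15.3 / [19.0·cos29.4°·(1.00·sin29.4° − cos29.4°·tan20.9°)]
  = 15.3 / [19.0·0.8712·(1.00·0.4909 − 0.8712·0.3819)]
  = 15.3 / 2.6190 = 5.842 m

z_c = 5.84 m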